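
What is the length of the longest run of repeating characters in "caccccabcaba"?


Input: "caccccabcaba"
Scanning for longest run:
  Position 1 ('a'): new char, reset run to 1
  Position 2 ('c'): new char, reset run to 1
  Position 3 ('c'): continues run of 'c', length=2
  Position 4 ('c'): continues run of 'c', length=3
  Position 5 ('c'): continues run of 'c', length=4
  Position 6 ('a'): new char, reset run to 1
  Position 7 ('b'): new char, reset run to 1
  Position 8 ('c'): new char, reset run to 1
  Position 9 ('a'): new char, reset run to 1
  Position 10 ('b'): new char, reset run to 1
  Position 11 ('a'): new char, reset run to 1
Longest run: 'c' with length 4

4


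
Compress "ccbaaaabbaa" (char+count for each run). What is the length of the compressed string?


Input: ccbaaaabbaa
Runs:
  'c' x 2 => "c2"
  'b' x 1 => "b1"
  'a' x 4 => "a4"
  'b' x 2 => "b2"
  'a' x 2 => "a2"
Compressed: "c2b1a4b2a2"
Compressed length: 10

10


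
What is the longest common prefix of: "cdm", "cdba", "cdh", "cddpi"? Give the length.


Words: cdm, cdba, cdh, cddpi
  Position 0: all 'c' => match
  Position 1: all 'd' => match
  Position 2: ('m', 'b', 'h', 'd') => mismatch, stop
LCP = "cd" (length 2)

2


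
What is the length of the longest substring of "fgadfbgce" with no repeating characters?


Input: "fgadfbgce"
Sliding window (track last position of each char):
  Position 0 ('f'): window [0,0] length 1 -- new best
  Position 1 ('g'): window [0,1] length 2 -- new best
  Position 2 ('a'): window [0,2] length 3 -- new best
  Position 3 ('d'): window [0,3] length 4 -- new best
  Position 4 ('f'): repeat (last at 0), move window start to 1
  Position 4 ('f'): window [1,4] length 4
  Position 5 ('b'): window [1,5] length 5 -- new best
  Position 6 ('g'): repeat (last at 1), move window start to 2
  Position 6 ('g'): window [2,6] length 5
  Position 7 ('c'): window [2,7] length 6 -- new best
  Position 8 ('e'): window [2,8] length 7 -- new best
Longest substring with no repeats: "adfbgce" with length 7

7


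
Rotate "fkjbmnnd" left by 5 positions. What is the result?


Input: "fkjbmnnd", rotate left by 5
First 5 characters: "fkjbm"
Remaining characters: "nnd"
Concatenate remaining + first: "nnd" + "fkjbm" = "nndfkjbm"

nndfkjbm


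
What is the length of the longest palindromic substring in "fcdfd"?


Input: "fcdfd"
Checking substrings for palindromes:
  [2:5] "dfd" (len 3) => palindrome
Longest palindromic substring: "dfd" with length 3

3


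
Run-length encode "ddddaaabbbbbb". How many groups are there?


Input: ddddaaabbbbbb
Scanning for consecutive runs:
  Group 1: 'd' x 4 (positions 0-3)
  Group 2: 'a' x 3 (positions 4-6)
  Group 3: 'b' x 6 (positions 7-12)
Total groups: 3

3


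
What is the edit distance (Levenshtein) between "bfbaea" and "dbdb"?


Computing edit distance: "bfbaea" -> "dbdb"
DP table:
           d    b    d    b
      0    1    2    3    4
  b   1    1    1    2    3
  f   2    2    2    2    3
  b   3    3    2    3    2
  a   4    4    3    3    3
  e   5    5    4    4    4
  a   6    6    5    5    5
Edit distance = dp[6][4] = 5

5


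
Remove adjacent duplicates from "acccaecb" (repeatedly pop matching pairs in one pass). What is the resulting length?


Input: acccaecb
Stack-based adjacent duplicate removal:
  Read 'a': push. Stack: a
  Read 'c': push. Stack: ac
  Read 'c': matches stack top 'c' => pop. Stack: a
  Read 'c': push. Stack: ac
  Read 'a': push. Stack: aca
  Read 'e': push. Stack: acae
  Read 'c': push. Stack: acaec
  Read 'b': push. Stack: acaecb
Final stack: "acaecb" (length 6)

6


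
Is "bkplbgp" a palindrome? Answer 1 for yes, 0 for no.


Input: bkplbgp
Reversed: pgblpkb
  Compare pos 0 ('b') with pos 6 ('p'): MISMATCH
  Compare pos 1 ('k') with pos 5 ('g'): MISMATCH
  Compare pos 2 ('p') with pos 4 ('b'): MISMATCH
Result: not a palindrome

0


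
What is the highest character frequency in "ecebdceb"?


Input: ecebdceb
Character counts:
  'b': 2
  'c': 2
  'd': 1
  'e': 3
Maximum frequency: 3

3


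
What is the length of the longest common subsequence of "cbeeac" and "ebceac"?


LCS of "cbeeac" and "ebceac"
DP table:
           e    b    c    e    a    c
      0    0    0    0    0    0    0
  c   0    0    0    1    1    1    1
  b   0    0    1    1    1    1    1
  e   0    1    1    1    2    2    2
  e   0    1    1    1    2    2    2
  a   0    1    1    1    2    3    3
  c   0    1    1    2    2    3    4
LCS length = dp[6][6] = 4

4


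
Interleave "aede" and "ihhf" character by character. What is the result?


Interleaving "aede" and "ihhf":
  Position 0: 'a' from first, 'i' from second => "ai"
  Position 1: 'e' from first, 'h' from second => "eh"
  Position 2: 'd' from first, 'h' from second => "dh"
  Position 3: 'e' from first, 'f' from second => "ef"
Result: aiehdhef

aiehdhef


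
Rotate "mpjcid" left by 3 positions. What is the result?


Input: "mpjcid", rotate left by 3
First 3 characters: "mpj"
Remaining characters: "cid"
Concatenate remaining + first: "cid" + "mpj" = "cidmpj"

cidmpj


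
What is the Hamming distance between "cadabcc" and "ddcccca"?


Comparing "cadabcc" and "ddcccca" position by position:
  Position 0: 'c' vs 'd' => differ
  Position 1: 'a' vs 'd' => differ
  Position 2: 'd' vs 'c' => differ
  Position 3: 'a' vs 'c' => differ
  Position 4: 'b' vs 'c' => differ
  Position 5: 'c' vs 'c' => same
  Position 6: 'c' vs 'a' => differ
Total differences (Hamming distance): 6

6


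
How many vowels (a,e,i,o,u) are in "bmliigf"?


Input: bmliigf
Checking each character:
  'b' at position 0: consonant
  'm' at position 1: consonant
  'l' at position 2: consonant
  'i' at position 3: vowel (running total: 1)
  'i' at position 4: vowel (running total: 2)
  'g' at position 5: consonant
  'f' at position 6: consonant
Total vowels: 2

2


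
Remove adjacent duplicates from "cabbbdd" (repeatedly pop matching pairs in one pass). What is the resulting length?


Input: cabbbdd
Stack-based adjacent duplicate removal:
  Read 'c': push. Stack: c
  Read 'a': push. Stack: ca
  Read 'b': push. Stack: cab
  Read 'b': matches stack top 'b' => pop. Stack: ca
  Read 'b': push. Stack: cab
  Read 'd': push. Stack: cabd
  Read 'd': matches stack top 'd' => pop. Stack: cab
Final stack: "cab" (length 3)

3


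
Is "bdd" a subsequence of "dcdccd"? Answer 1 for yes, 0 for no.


Check if "bdd" is a subsequence of "dcdccd"
Greedy scan:
  Position 0 ('d'): no match needed
  Position 1 ('c'): no match needed
  Position 2 ('d'): no match needed
  Position 3 ('c'): no match needed
  Position 4 ('c'): no match needed
  Position 5 ('d'): no match needed
Only matched 0/3 characters => not a subsequence

0


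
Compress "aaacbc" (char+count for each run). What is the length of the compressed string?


Input: aaacbc
Runs:
  'a' x 3 => "a3"
  'c' x 1 => "c1"
  'b' x 1 => "b1"
  'c' x 1 => "c1"
Compressed: "a3c1b1c1"
Compressed length: 8

8


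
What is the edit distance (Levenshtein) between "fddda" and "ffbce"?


Computing edit distance: "fddda" -> "ffbce"
DP table:
           f    f    b    c    e
      0    1    2    3    4    5
  f   1    0    1    2    3    4
  d   2    1    1    2    3    4
  d   3    2    2    2    3    4
  d   4    3    3    3    3    4
  a   5    4    4    4    4    4
Edit distance = dp[5][5] = 4

4


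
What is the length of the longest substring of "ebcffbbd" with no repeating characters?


Input: "ebcffbbd"
Sliding window (track last position of each char):
  Position 0 ('e'): window [0,0] length 1 -- new best
  Position 1 ('b'): window [0,1] length 2 -- new best
  Position 2 ('c'): window [0,2] length 3 -- new best
  Position 3 ('f'): window [0,3] length 4 -- new best
  Position 4 ('f'): repeat (last at 3), move window start to 4
  Position 4 ('f'): window [4,4] length 1
  Position 5 ('b'): window [4,5] length 2
  Position 6 ('b'): repeat (last at 5), move window start to 6
  Position 6 ('b'): window [6,6] length 1
  Position 7 ('d'): window [6,7] length 2
Longest substring with no repeats: "ebcf" with length 4

4


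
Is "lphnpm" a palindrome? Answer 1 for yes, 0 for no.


Input: lphnpm
Reversed: mpnhpl
  Compare pos 0 ('l') with pos 5 ('m'): MISMATCH
  Compare pos 1 ('p') with pos 4 ('p'): match
  Compare pos 2 ('h') with pos 3 ('n'): MISMATCH
Result: not a palindrome

0


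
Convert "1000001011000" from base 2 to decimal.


Input: "1000001011000" in base 2
Positional expansion:
  Digit '1' (value 1) x 2^12 = 4096
  Digit '0' (value 0) x 2^11 = 0
  Digit '0' (value 0) x 2^10 = 0
  Digit '0' (value 0) x 2^9 = 0
  Digit '0' (value 0) x 2^8 = 0
  Digit '0' (value 0) x 2^7 = 0
  Digit '1' (value 1) x 2^6 = 64
  Digit '0' (value 0) x 2^5 = 0
  Digit '1' (value 1) x 2^4 = 16
  Digit '1' (value 1) x 2^3 = 8
  Digit '0' (value 0) x 2^2 = 0
  Digit '0' (value 0) x 2^1 = 0
  Digit '0' (value 0) x 2^0 = 0
Sum = 4184

4184


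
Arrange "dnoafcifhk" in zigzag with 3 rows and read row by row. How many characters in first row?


Zigzag "dnoafcifhk" into 3 rows:
Placing characters:
  'd' => row 0
  'n' => row 1
  'o' => row 2
  'a' => row 1
  'f' => row 0
  'c' => row 1
  'i' => row 2
  'f' => row 1
  'h' => row 0
  'k' => row 1
Rows:
  Row 0: "dfh"
  Row 1: "nacfk"
  Row 2: "oi"
First row length: 3

3


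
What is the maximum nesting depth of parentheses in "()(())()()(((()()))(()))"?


Input: "()(())()()(((()()))(()))"
Tracking depth:
  Position 0 '(': depth becomes 1
  Position 1 ')': depth becomes 0
  Position 2 '(': depth becomes 1
  Position 3 '(': depth becomes 2
  Position 4 ')': depth becomes 1
  Position 5 ')': depth becomes 0
  Position 6 '(': depth becomes 1
  Position 7 ')': depth becomes 0
  Position 8 '(': depth becomes 1
  Position 9 ')': depth becomes 0
  Position 10 '(': depth becomes 1
  Position 11 '(': depth becomes 2
  Position 12 '(': depth becomes 3
  Position 13 '(': depth becomes 4
  Position 14 ')': depth becomes 3
  Position 15 '(': depth becomes 4
  Position 16 ')': depth becomes 3
  Position 17 ')': depth becomes 2
  Position 18 ')': depth becomes 1
  Position 19 '(': depth becomes 2
  Position 20 '(': depth becomes 3
  Position 21 ')': depth becomes 2
  Position 22 ')': depth becomes 1
  Position 23 ')': depth becomes 0
Maximum depth reached: 4

4


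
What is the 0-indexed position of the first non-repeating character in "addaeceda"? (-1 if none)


Input: addaeceda
Character frequencies:
  'a': 3
  'c': 1
  'd': 3
  'e': 2
Scanning left to right for freq == 1:
  Position 0 ('a'): freq=3, skip
  Position 1 ('d'): freq=3, skip
  Position 2 ('d'): freq=3, skip
  Position 3 ('a'): freq=3, skip
  Position 4 ('e'): freq=2, skip
  Position 5 ('c'): unique! => answer = 5

5


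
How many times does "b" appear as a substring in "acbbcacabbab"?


Searching for "b" in "acbbcacabbab"
Scanning each position:
  Position 0: "a" => no
  Position 1: "c" => no
  Position 2: "b" => MATCH
  Position 3: "b" => MATCH
  Position 4: "c" => no
  Position 5: "a" => no
  Position 6: "c" => no
  Position 7: "a" => no
  Position 8: "b" => MATCH
  Position 9: "b" => MATCH
  Position 10: "a" => no
  Position 11: "b" => MATCH
Total occurrences: 5

5


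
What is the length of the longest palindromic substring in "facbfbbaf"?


Input: "facbfbbaf"
Checking substrings for palindromes:
  [3:6] "bfb" (len 3) => palindrome
  [5:7] "bb" (len 2) => palindrome
Longest palindromic substring: "bfb" with length 3

3


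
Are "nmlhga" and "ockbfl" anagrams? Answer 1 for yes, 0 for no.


Strings: "nmlhga", "ockbfl"
Sorted first:  aghlmn
Sorted second: bcfklo
Differ at position 0: 'a' vs 'b' => not anagrams

0


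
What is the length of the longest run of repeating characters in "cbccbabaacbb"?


Input: "cbccbabaacbb"
Scanning for longest run:
  Position 1 ('b'): new char, reset run to 1
  Position 2 ('c'): new char, reset run to 1
  Position 3 ('c'): continues run of 'c', length=2
  Position 4 ('b'): new char, reset run to 1
  Position 5 ('a'): new char, reset run to 1
  Position 6 ('b'): new char, reset run to 1
  Position 7 ('a'): new char, reset run to 1
  Position 8 ('a'): continues run of 'a', length=2
  Position 9 ('c'): new char, reset run to 1
  Position 10 ('b'): new char, reset run to 1
  Position 11 ('b'): continues run of 'b', length=2
Longest run: 'c' with length 2

2


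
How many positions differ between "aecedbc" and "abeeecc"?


Comparing "aecedbc" and "abeeecc" position by position:
  Position 0: 'a' vs 'a' => same
  Position 1: 'e' vs 'b' => DIFFER
  Position 2: 'c' vs 'e' => DIFFER
  Position 3: 'e' vs 'e' => same
  Position 4: 'd' vs 'e' => DIFFER
  Position 5: 'b' vs 'c' => DIFFER
  Position 6: 'c' vs 'c' => same
Positions that differ: 4

4


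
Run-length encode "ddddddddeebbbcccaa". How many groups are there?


Input: ddddddddeebbbcccaa
Scanning for consecutive runs:
  Group 1: 'd' x 8 (positions 0-7)
  Group 2: 'e' x 2 (positions 8-9)
  Group 3: 'b' x 3 (positions 10-12)
  Group 4: 'c' x 3 (positions 13-15)
  Group 5: 'a' x 2 (positions 16-17)
Total groups: 5

5


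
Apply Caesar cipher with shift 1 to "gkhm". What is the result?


Caesar cipher: shift "gkhm" by 1
  'g' (pos 6) + 1 = pos 7 = 'h'
  'k' (pos 10) + 1 = pos 11 = 'l'
  'h' (pos 7) + 1 = pos 8 = 'i'
  'm' (pos 12) + 1 = pos 13 = 'n'
Result: hlin

hlin


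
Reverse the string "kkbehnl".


Input: kkbehnl
Reading characters right to left:
  Position 6: 'l'
  Position 5: 'n'
  Position 4: 'h'
  Position 3: 'e'
  Position 2: 'b'
  Position 1: 'k'
  Position 0: 'k'
Reversed: lnhebkk

lnhebkk


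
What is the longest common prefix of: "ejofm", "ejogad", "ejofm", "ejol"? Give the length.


Words: ejofm, ejogad, ejofm, ejol
  Position 0: all 'e' => match
  Position 1: all 'j' => match
  Position 2: all 'o' => match
  Position 3: ('f', 'g', 'f', 'l') => mismatch, stop
LCP = "ejo" (length 3)

3


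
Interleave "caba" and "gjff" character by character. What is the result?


Interleaving "caba" and "gjff":
  Position 0: 'c' from first, 'g' from second => "cg"
  Position 1: 'a' from first, 'j' from second => "aj"
  Position 2: 'b' from first, 'f' from second => "bf"
  Position 3: 'a' from first, 'f' from second => "af"
Result: cgajbfaf

cgajbfaf


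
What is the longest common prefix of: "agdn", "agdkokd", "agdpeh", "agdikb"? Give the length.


Words: agdn, agdkokd, agdpeh, agdikb
  Position 0: all 'a' => match
  Position 1: all 'g' => match
  Position 2: all 'd' => match
  Position 3: ('n', 'k', 'p', 'i') => mismatch, stop
LCP = "agd" (length 3)

3


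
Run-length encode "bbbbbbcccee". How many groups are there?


Input: bbbbbbcccee
Scanning for consecutive runs:
  Group 1: 'b' x 6 (positions 0-5)
  Group 2: 'c' x 3 (positions 6-8)
  Group 3: 'e' x 2 (positions 9-10)
Total groups: 3

3


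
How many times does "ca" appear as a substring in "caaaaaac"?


Searching for "ca" in "caaaaaac"
Scanning each position:
  Position 0: "ca" => MATCH
  Position 1: "aa" => no
  Position 2: "aa" => no
  Position 3: "aa" => no
  Position 4: "aa" => no
  Position 5: "aa" => no
  Position 6: "ac" => no
Total occurrences: 1

1


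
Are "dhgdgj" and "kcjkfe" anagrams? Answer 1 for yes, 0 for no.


Strings: "dhgdgj", "kcjkfe"
Sorted first:  ddgghj
Sorted second: cefjkk
Differ at position 0: 'd' vs 'c' => not anagrams

0


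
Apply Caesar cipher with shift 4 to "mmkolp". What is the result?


Caesar cipher: shift "mmkolp" by 4
  'm' (pos 12) + 4 = pos 16 = 'q'
  'm' (pos 12) + 4 = pos 16 = 'q'
  'k' (pos 10) + 4 = pos 14 = 'o'
  'o' (pos 14) + 4 = pos 18 = 's'
  'l' (pos 11) + 4 = pos 15 = 'p'
  'p' (pos 15) + 4 = pos 19 = 't'
Result: qqospt

qqospt


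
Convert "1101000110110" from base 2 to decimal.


Input: "1101000110110" in base 2
Positional expansion:
  Digit '1' (value 1) x 2^12 = 4096
  Digit '1' (value 1) x 2^11 = 2048
  Digit '0' (value 0) x 2^10 = 0
  Digit '1' (value 1) x 2^9 = 512
  Digit '0' (value 0) x 2^8 = 0
  Digit '0' (value 0) x 2^7 = 0
  Digit '0' (value 0) x 2^6 = 0
  Digit '1' (value 1) x 2^5 = 32
  Digit '1' (value 1) x 2^4 = 16
  Digit '0' (value 0) x 2^3 = 0
  Digit '1' (value 1) x 2^2 = 4
  Digit '1' (value 1) x 2^1 = 2
  Digit '0' (value 0) x 2^0 = 0
Sum = 6710

6710


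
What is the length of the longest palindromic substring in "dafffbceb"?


Input: "dafffbceb"
Checking substrings for palindromes:
  [2:5] "fff" (len 3) => palindrome
  [2:4] "ff" (len 2) => palindrome
  [3:5] "ff" (len 2) => palindrome
Longest palindromic substring: "fff" with length 3

3


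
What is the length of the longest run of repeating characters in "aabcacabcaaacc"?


Input: "aabcacabcaaacc"
Scanning for longest run:
  Position 1 ('a'): continues run of 'a', length=2
  Position 2 ('b'): new char, reset run to 1
  Position 3 ('c'): new char, reset run to 1
  Position 4 ('a'): new char, reset run to 1
  Position 5 ('c'): new char, reset run to 1
  Position 6 ('a'): new char, reset run to 1
  Position 7 ('b'): new char, reset run to 1
  Position 8 ('c'): new char, reset run to 1
  Position 9 ('a'): new char, reset run to 1
  Position 10 ('a'): continues run of 'a', length=2
  Position 11 ('a'): continues run of 'a', length=3
  Position 12 ('c'): new char, reset run to 1
  Position 13 ('c'): continues run of 'c', length=2
Longest run: 'a' with length 3

3


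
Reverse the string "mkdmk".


Input: mkdmk
Reading characters right to left:
  Position 4: 'k'
  Position 3: 'm'
  Position 2: 'd'
  Position 1: 'k'
  Position 0: 'm'
Reversed: kmdkm

kmdkm


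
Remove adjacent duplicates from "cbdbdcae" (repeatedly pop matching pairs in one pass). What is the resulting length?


Input: cbdbdcae
Stack-based adjacent duplicate removal:
  Read 'c': push. Stack: c
  Read 'b': push. Stack: cb
  Read 'd': push. Stack: cbd
  Read 'b': push. Stack: cbdb
  Read 'd': push. Stack: cbdbd
  Read 'c': push. Stack: cbdbdc
  Read 'a': push. Stack: cbdbdca
  Read 'e': push. Stack: cbdbdcae
Final stack: "cbdbdcae" (length 8)

8


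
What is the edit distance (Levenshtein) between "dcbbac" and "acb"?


Computing edit distance: "dcbbac" -> "acb"
DP table:
           a    c    b
      0    1    2    3
  d   1    1    2    3
  c   2    2    1    2
  b   3    3    2    1
  b   4    4    3    2
  a   5    4    4    3
  c   6    5    4    4
Edit distance = dp[6][3] = 4

4


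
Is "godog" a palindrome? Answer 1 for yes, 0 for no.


Input: godog
Reversed: godog
  Compare pos 0 ('g') with pos 4 ('g'): match
  Compare pos 1 ('o') with pos 3 ('o'): match
Result: palindrome

1


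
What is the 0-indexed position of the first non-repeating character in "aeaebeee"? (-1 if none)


Input: aeaebeee
Character frequencies:
  'a': 2
  'b': 1
  'e': 5
Scanning left to right for freq == 1:
  Position 0 ('a'): freq=2, skip
  Position 1 ('e'): freq=5, skip
  Position 2 ('a'): freq=2, skip
  Position 3 ('e'): freq=5, skip
  Position 4 ('b'): unique! => answer = 4

4


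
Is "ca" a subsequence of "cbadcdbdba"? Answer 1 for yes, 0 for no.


Check if "ca" is a subsequence of "cbadcdbdba"
Greedy scan:
  Position 0 ('c'): matches sub[0] = 'c'
  Position 1 ('b'): no match needed
  Position 2 ('a'): matches sub[1] = 'a'
  Position 3 ('d'): no match needed
  Position 4 ('c'): no match needed
  Position 5 ('d'): no match needed
  Position 6 ('b'): no match needed
  Position 7 ('d'): no match needed
  Position 8 ('b'): no match needed
  Position 9 ('a'): no match needed
All 2 characters matched => is a subsequence

1


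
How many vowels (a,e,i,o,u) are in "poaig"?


Input: poaig
Checking each character:
  'p' at position 0: consonant
  'o' at position 1: vowel (running total: 1)
  'a' at position 2: vowel (running total: 2)
  'i' at position 3: vowel (running total: 3)
  'g' at position 4: consonant
Total vowels: 3

3


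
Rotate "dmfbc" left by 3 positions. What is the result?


Input: "dmfbc", rotate left by 3
First 3 characters: "dmf"
Remaining characters: "bc"
Concatenate remaining + first: "bc" + "dmf" = "bcdmf"

bcdmf


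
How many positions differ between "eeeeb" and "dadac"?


Comparing "eeeeb" and "dadac" position by position:
  Position 0: 'e' vs 'd' => DIFFER
  Position 1: 'e' vs 'a' => DIFFER
  Position 2: 'e' vs 'd' => DIFFER
  Position 3: 'e' vs 'a' => DIFFER
  Position 4: 'b' vs 'c' => DIFFER
Positions that differ: 5

5


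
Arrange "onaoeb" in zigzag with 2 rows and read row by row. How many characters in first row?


Zigzag "onaoeb" into 2 rows:
Placing characters:
  'o' => row 0
  'n' => row 1
  'a' => row 0
  'o' => row 1
  'e' => row 0
  'b' => row 1
Rows:
  Row 0: "oae"
  Row 1: "nob"
First row length: 3

3


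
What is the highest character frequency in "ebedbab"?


Input: ebedbab
Character counts:
  'a': 1
  'b': 3
  'd': 1
  'e': 2
Maximum frequency: 3

3


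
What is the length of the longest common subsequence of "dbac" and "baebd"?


LCS of "dbac" and "baebd"
DP table:
           b    a    e    b    d
      0    0    0    0    0    0
  d   0    0    0    0    0    1
  b   0    1    1    1    1    1
  a   0    1    2    2    2    2
  c   0    1    2    2    2    2
LCS length = dp[4][5] = 2

2


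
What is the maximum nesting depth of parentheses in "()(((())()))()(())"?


Input: "()(((())()))()(())"
Tracking depth:
  Position 0 '(': depth becomes 1
  Position 1 ')': depth becomes 0
  Position 2 '(': depth becomes 1
  Position 3 '(': depth becomes 2
  Position 4 '(': depth becomes 3
  Position 5 '(': depth becomes 4
  Position 6 ')': depth becomes 3
  Position 7 ')': depth becomes 2
  Position 8 '(': depth becomes 3
  Position 9 ')': depth becomes 2
  Position 10 ')': depth becomes 1
  Position 11 ')': depth becomes 0
  Position 12 '(': depth becomes 1
  Position 13 ')': depth becomes 0
  Position 14 '(': depth becomes 1
  Position 15 '(': depth becomes 2
  Position 16 ')': depth becomes 1
  Position 17 ')': depth becomes 0
Maximum depth reached: 4

4


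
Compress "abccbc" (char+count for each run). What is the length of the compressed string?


Input: abccbc
Runs:
  'a' x 1 => "a1"
  'b' x 1 => "b1"
  'c' x 2 => "c2"
  'b' x 1 => "b1"
  'c' x 1 => "c1"
Compressed: "a1b1c2b1c1"
Compressed length: 10

10


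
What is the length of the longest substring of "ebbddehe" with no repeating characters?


Input: "ebbddehe"
Sliding window (track last position of each char):
  Position 0 ('e'): window [0,0] length 1 -- new best
  Position 1 ('b'): window [0,1] length 2 -- new best
  Position 2 ('b'): repeat (last at 1), move window start to 2
  Position 2 ('b'): window [2,2] length 1
  Position 3 ('d'): window [2,3] length 2
  Position 4 ('d'): repeat (last at 3), move window start to 4
  Position 4 ('d'): window [4,4] length 1
  Position 5 ('e'): window [4,5] length 2
  Position 6 ('h'): window [4,6] length 3 -- new best
  Position 7 ('e'): repeat (last at 5), move window start to 6
  Position 7 ('e'): window [6,7] length 2
Longest substring with no repeats: "deh" with length 3

3


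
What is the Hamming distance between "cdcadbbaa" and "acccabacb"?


Comparing "cdcadbbaa" and "acccabacb" position by position:
  Position 0: 'c' vs 'a' => differ
  Position 1: 'd' vs 'c' => differ
  Position 2: 'c' vs 'c' => same
  Position 3: 'a' vs 'c' => differ
  Position 4: 'd' vs 'a' => differ
  Position 5: 'b' vs 'b' => same
  Position 6: 'b' vs 'a' => differ
  Position 7: 'a' vs 'c' => differ
  Position 8: 'a' vs 'b' => differ
Total differences (Hamming distance): 7

7


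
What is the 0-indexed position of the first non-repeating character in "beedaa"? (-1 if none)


Input: beedaa
Character frequencies:
  'a': 2
  'b': 1
  'd': 1
  'e': 2
Scanning left to right for freq == 1:
  Position 0 ('b'): unique! => answer = 0

0


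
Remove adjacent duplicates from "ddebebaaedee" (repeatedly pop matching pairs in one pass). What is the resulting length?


Input: ddebebaaedee
Stack-based adjacent duplicate removal:
  Read 'd': push. Stack: d
  Read 'd': matches stack top 'd' => pop. Stack: (empty)
  Read 'e': push. Stack: e
  Read 'b': push. Stack: eb
  Read 'e': push. Stack: ebe
  Read 'b': push. Stack: ebeb
  Read 'a': push. Stack: ebeba
  Read 'a': matches stack top 'a' => pop. Stack: ebeb
  Read 'e': push. Stack: ebebe
  Read 'd': push. Stack: ebebed
  Read 'e': push. Stack: ebebede
  Read 'e': matches stack top 'e' => pop. Stack: ebebed
Final stack: "ebebed" (length 6)

6


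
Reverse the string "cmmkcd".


Input: cmmkcd
Reading characters right to left:
  Position 5: 'd'
  Position 4: 'c'
  Position 3: 'k'
  Position 2: 'm'
  Position 1: 'm'
  Position 0: 'c'
Reversed: dckmmc

dckmmc


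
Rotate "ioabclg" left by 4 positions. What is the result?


Input: "ioabclg", rotate left by 4
First 4 characters: "ioab"
Remaining characters: "clg"
Concatenate remaining + first: "clg" + "ioab" = "clgioab"

clgioab


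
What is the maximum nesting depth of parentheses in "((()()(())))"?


Input: "((()()(())))"
Tracking depth:
  Position 0 '(': depth becomes 1
  Position 1 '(': depth becomes 2
  Position 2 '(': depth becomes 3
  Position 3 ')': depth becomes 2
  Position 4 '(': depth becomes 3
  Position 5 ')': depth becomes 2
  Position 6 '(': depth becomes 3
  Position 7 '(': depth becomes 4
  Position 8 ')': depth becomes 3
  Position 9 ')': depth becomes 2
  Position 10 ')': depth becomes 1
  Position 11 ')': depth becomes 0
Maximum depth reached: 4

4


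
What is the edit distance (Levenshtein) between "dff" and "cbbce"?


Computing edit distance: "dff" -> "cbbce"
DP table:
           c    b    b    c    e
      0    1    2    3    4    5
  d   1    1    2    3    4    5
  f   2    2    2    3    4    5
  f   3    3    3    3    4    5
Edit distance = dp[3][5] = 5

5


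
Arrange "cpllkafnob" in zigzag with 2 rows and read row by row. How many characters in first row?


Zigzag "cpllkafnob" into 2 rows:
Placing characters:
  'c' => row 0
  'p' => row 1
  'l' => row 0
  'l' => row 1
  'k' => row 0
  'a' => row 1
  'f' => row 0
  'n' => row 1
  'o' => row 0
  'b' => row 1
Rows:
  Row 0: "clkfo"
  Row 1: "planb"
First row length: 5

5


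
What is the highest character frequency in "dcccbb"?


Input: dcccbb
Character counts:
  'b': 2
  'c': 3
  'd': 1
Maximum frequency: 3

3


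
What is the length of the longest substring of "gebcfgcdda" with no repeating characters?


Input: "gebcfgcdda"
Sliding window (track last position of each char):
  Position 0 ('g'): window [0,0] length 1 -- new best
  Position 1 ('e'): window [0,1] length 2 -- new best
  Position 2 ('b'): window [0,2] length 3 -- new best
  Position 3 ('c'): window [0,3] length 4 -- new best
  Position 4 ('f'): window [0,4] length 5 -- new best
  Position 5 ('g'): repeat (last at 0), move window start to 1
  Position 5 ('g'): window [1,5] length 5
  Position 6 ('c'): repeat (last at 3), move window start to 4
  Position 6 ('c'): window [4,6] length 3
  Position 7 ('d'): window [4,7] length 4
  Position 8 ('d'): repeat (last at 7), move window start to 8
  Position 8 ('d'): window [8,8] length 1
  Position 9 ('a'): window [8,9] length 2
Longest substring with no repeats: "gebcf" with length 5

5


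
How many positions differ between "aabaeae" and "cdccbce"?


Comparing "aabaeae" and "cdccbce" position by position:
  Position 0: 'a' vs 'c' => DIFFER
  Position 1: 'a' vs 'd' => DIFFER
  Position 2: 'b' vs 'c' => DIFFER
  Position 3: 'a' vs 'c' => DIFFER
  Position 4: 'e' vs 'b' => DIFFER
  Position 5: 'a' vs 'c' => DIFFER
  Position 6: 'e' vs 'e' => same
Positions that differ: 6

6


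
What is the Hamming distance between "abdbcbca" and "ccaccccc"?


Comparing "abdbcbca" and "ccaccccc" position by position:
  Position 0: 'a' vs 'c' => differ
  Position 1: 'b' vs 'c' => differ
  Position 2: 'd' vs 'a' => differ
  Position 3: 'b' vs 'c' => differ
  Position 4: 'c' vs 'c' => same
  Position 5: 'b' vs 'c' => differ
  Position 6: 'c' vs 'c' => same
  Position 7: 'a' vs 'c' => differ
Total differences (Hamming distance): 6

6


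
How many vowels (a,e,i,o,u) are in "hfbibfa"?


Input: hfbibfa
Checking each character:
  'h' at position 0: consonant
  'f' at position 1: consonant
  'b' at position 2: consonant
  'i' at position 3: vowel (running total: 1)
  'b' at position 4: consonant
  'f' at position 5: consonant
  'a' at position 6: vowel (running total: 2)
Total vowels: 2

2


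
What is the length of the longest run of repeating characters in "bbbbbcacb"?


Input: "bbbbbcacb"
Scanning for longest run:
  Position 1 ('b'): continues run of 'b', length=2
  Position 2 ('b'): continues run of 'b', length=3
  Position 3 ('b'): continues run of 'b', length=4
  Position 4 ('b'): continues run of 'b', length=5
  Position 5 ('c'): new char, reset run to 1
  Position 6 ('a'): new char, reset run to 1
  Position 7 ('c'): new char, reset run to 1
  Position 8 ('b'): new char, reset run to 1
Longest run: 'b' with length 5

5


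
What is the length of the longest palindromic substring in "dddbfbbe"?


Input: "dddbfbbe"
Checking substrings for palindromes:
  [0:3] "ddd" (len 3) => palindrome
  [3:6] "bfb" (len 3) => palindrome
  [0:2] "dd" (len 2) => palindrome
  [1:3] "dd" (len 2) => palindrome
  [5:7] "bb" (len 2) => palindrome
Longest palindromic substring: "ddd" with length 3

3


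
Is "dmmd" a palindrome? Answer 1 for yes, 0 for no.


Input: dmmd
Reversed: dmmd
  Compare pos 0 ('d') with pos 3 ('d'): match
  Compare pos 1 ('m') with pos 2 ('m'): match
Result: palindrome

1


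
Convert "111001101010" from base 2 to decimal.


Input: "111001101010" in base 2
Positional expansion:
  Digit '1' (value 1) x 2^11 = 2048
  Digit '1' (value 1) x 2^10 = 1024
  Digit '1' (value 1) x 2^9 = 512
  Digit '0' (value 0) x 2^8 = 0
  Digit '0' (value 0) x 2^7 = 0
  Digit '1' (value 1) x 2^6 = 64
  Digit '1' (value 1) x 2^5 = 32
  Digit '0' (value 0) x 2^4 = 0
  Digit '1' (value 1) x 2^3 = 8
  Digit '0' (value 0) x 2^2 = 0
  Digit '1' (value 1) x 2^1 = 2
  Digit '0' (value 0) x 2^0 = 0
Sum = 3690

3690


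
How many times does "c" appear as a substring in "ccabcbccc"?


Searching for "c" in "ccabcbccc"
Scanning each position:
  Position 0: "c" => MATCH
  Position 1: "c" => MATCH
  Position 2: "a" => no
  Position 3: "b" => no
  Position 4: "c" => MATCH
  Position 5: "b" => no
  Position 6: "c" => MATCH
  Position 7: "c" => MATCH
  Position 8: "c" => MATCH
Total occurrences: 6

6


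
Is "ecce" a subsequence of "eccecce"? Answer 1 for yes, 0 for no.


Check if "ecce" is a subsequence of "eccecce"
Greedy scan:
  Position 0 ('e'): matches sub[0] = 'e'
  Position 1 ('c'): matches sub[1] = 'c'
  Position 2 ('c'): matches sub[2] = 'c'
  Position 3 ('e'): matches sub[3] = 'e'
  Position 4 ('c'): no match needed
  Position 5 ('c'): no match needed
  Position 6 ('e'): no match needed
All 4 characters matched => is a subsequence

1


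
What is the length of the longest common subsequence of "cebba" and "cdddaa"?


LCS of "cebba" and "cdddaa"
DP table:
           c    d    d    d    a    a
      0    0    0    0    0    0    0
  c   0    1    1    1    1    1    1
  e   0    1    1    1    1    1    1
  b   0    1    1    1    1    1    1
  b   0    1    1    1    1    1    1
  a   0    1    1    1    1    2    2
LCS length = dp[5][6] = 2

2


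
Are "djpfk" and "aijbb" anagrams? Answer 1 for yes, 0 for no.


Strings: "djpfk", "aijbb"
Sorted first:  dfjkp
Sorted second: abbij
Differ at position 0: 'd' vs 'a' => not anagrams

0


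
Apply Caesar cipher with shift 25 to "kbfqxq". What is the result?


Caesar cipher: shift "kbfqxq" by 25
  'k' (pos 10) + 25 = pos 9 = 'j'
  'b' (pos 1) + 25 = pos 0 = 'a'
  'f' (pos 5) + 25 = pos 4 = 'e'
  'q' (pos 16) + 25 = pos 15 = 'p'
  'x' (pos 23) + 25 = pos 22 = 'w'
  'q' (pos 16) + 25 = pos 15 = 'p'
Result: jaepwp

jaepwp


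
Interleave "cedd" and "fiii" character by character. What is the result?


Interleaving "cedd" and "fiii":
  Position 0: 'c' from first, 'f' from second => "cf"
  Position 1: 'e' from first, 'i' from second => "ei"
  Position 2: 'd' from first, 'i' from second => "di"
  Position 3: 'd' from first, 'i' from second => "di"
Result: cfeididi

cfeididi


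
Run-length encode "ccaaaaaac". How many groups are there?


Input: ccaaaaaac
Scanning for consecutive runs:
  Group 1: 'c' x 2 (positions 0-1)
  Group 2: 'a' x 6 (positions 2-7)
  Group 3: 'c' x 1 (positions 8-8)
Total groups: 3

3


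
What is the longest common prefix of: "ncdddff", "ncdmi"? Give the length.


Words: ncdddff, ncdmi
  Position 0: all 'n' => match
  Position 1: all 'c' => match
  Position 2: all 'd' => match
  Position 3: ('d', 'm') => mismatch, stop
LCP = "ncd" (length 3)

3


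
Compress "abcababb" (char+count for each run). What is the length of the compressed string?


Input: abcababb
Runs:
  'a' x 1 => "a1"
  'b' x 1 => "b1"
  'c' x 1 => "c1"
  'a' x 1 => "a1"
  'b' x 1 => "b1"
  'a' x 1 => "a1"
  'b' x 2 => "b2"
Compressed: "a1b1c1a1b1a1b2"
Compressed length: 14

14


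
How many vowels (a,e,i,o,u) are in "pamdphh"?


Input: pamdphh
Checking each character:
  'p' at position 0: consonant
  'a' at position 1: vowel (running total: 1)
  'm' at position 2: consonant
  'd' at position 3: consonant
  'p' at position 4: consonant
  'h' at position 5: consonant
  'h' at position 6: consonant
Total vowels: 1

1


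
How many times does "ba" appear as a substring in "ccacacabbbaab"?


Searching for "ba" in "ccacacabbbaab"
Scanning each position:
  Position 0: "cc" => no
  Position 1: "ca" => no
  Position 2: "ac" => no
  Position 3: "ca" => no
  Position 4: "ac" => no
  Position 5: "ca" => no
  Position 6: "ab" => no
  Position 7: "bb" => no
  Position 8: "bb" => no
  Position 9: "ba" => MATCH
  Position 10: "aa" => no
  Position 11: "ab" => no
Total occurrences: 1

1


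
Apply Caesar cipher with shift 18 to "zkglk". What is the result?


Caesar cipher: shift "zkglk" by 18
  'z' (pos 25) + 18 = pos 17 = 'r'
  'k' (pos 10) + 18 = pos 2 = 'c'
  'g' (pos 6) + 18 = pos 24 = 'y'
  'l' (pos 11) + 18 = pos 3 = 'd'
  'k' (pos 10) + 18 = pos 2 = 'c'
Result: rcydc

rcydc


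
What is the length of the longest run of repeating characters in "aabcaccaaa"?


Input: "aabcaccaaa"
Scanning for longest run:
  Position 1 ('a'): continues run of 'a', length=2
  Position 2 ('b'): new char, reset run to 1
  Position 3 ('c'): new char, reset run to 1
  Position 4 ('a'): new char, reset run to 1
  Position 5 ('c'): new char, reset run to 1
  Position 6 ('c'): continues run of 'c', length=2
  Position 7 ('a'): new char, reset run to 1
  Position 8 ('a'): continues run of 'a', length=2
  Position 9 ('a'): continues run of 'a', length=3
Longest run: 'a' with length 3

3


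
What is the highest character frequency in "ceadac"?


Input: ceadac
Character counts:
  'a': 2
  'c': 2
  'd': 1
  'e': 1
Maximum frequency: 2

2


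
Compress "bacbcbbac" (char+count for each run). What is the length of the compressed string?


Input: bacbcbbac
Runs:
  'b' x 1 => "b1"
  'a' x 1 => "a1"
  'c' x 1 => "c1"
  'b' x 1 => "b1"
  'c' x 1 => "c1"
  'b' x 2 => "b2"
  'a' x 1 => "a1"
  'c' x 1 => "c1"
Compressed: "b1a1c1b1c1b2a1c1"
Compressed length: 16

16


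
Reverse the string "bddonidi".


Input: bddonidi
Reading characters right to left:
  Position 7: 'i'
  Position 6: 'd'
  Position 5: 'i'
  Position 4: 'n'
  Position 3: 'o'
  Position 2: 'd'
  Position 1: 'd'
  Position 0: 'b'
Reversed: idinoddb

idinoddb


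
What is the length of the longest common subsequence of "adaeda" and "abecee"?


LCS of "adaeda" and "abecee"
DP table:
           a    b    e    c    e    e
      0    0    0    0    0    0    0
  a   0    1    1    1    1    1    1
  d   0    1    1    1    1    1    1
  a   0    1    1    1    1    1    1
  e   0    1    1    2    2    2    2
  d   0    1    1    2    2    2    2
  a   0    1    1    2    2    2    2
LCS length = dp[6][6] = 2

2


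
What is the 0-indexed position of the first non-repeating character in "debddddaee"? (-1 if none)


Input: debddddaee
Character frequencies:
  'a': 1
  'b': 1
  'd': 5
  'e': 3
Scanning left to right for freq == 1:
  Position 0 ('d'): freq=5, skip
  Position 1 ('e'): freq=3, skip
  Position 2 ('b'): unique! => answer = 2

2


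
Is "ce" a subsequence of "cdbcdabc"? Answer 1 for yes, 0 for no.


Check if "ce" is a subsequence of "cdbcdabc"
Greedy scan:
  Position 0 ('c'): matches sub[0] = 'c'
  Position 1 ('d'): no match needed
  Position 2 ('b'): no match needed
  Position 3 ('c'): no match needed
  Position 4 ('d'): no match needed
  Position 5 ('a'): no match needed
  Position 6 ('b'): no match needed
  Position 7 ('c'): no match needed
Only matched 1/2 characters => not a subsequence

0


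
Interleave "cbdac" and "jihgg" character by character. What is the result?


Interleaving "cbdac" and "jihgg":
  Position 0: 'c' from first, 'j' from second => "cj"
  Position 1: 'b' from first, 'i' from second => "bi"
  Position 2: 'd' from first, 'h' from second => "dh"
  Position 3: 'a' from first, 'g' from second => "ag"
  Position 4: 'c' from first, 'g' from second => "cg"
Result: cjbidhagcg

cjbidhagcg


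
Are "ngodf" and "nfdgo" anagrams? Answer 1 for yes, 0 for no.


Strings: "ngodf", "nfdgo"
Sorted first:  dfgno
Sorted second: dfgno
Sorted forms match => anagrams

1


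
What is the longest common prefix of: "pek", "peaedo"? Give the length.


Words: pek, peaedo
  Position 0: all 'p' => match
  Position 1: all 'e' => match
  Position 2: ('k', 'a') => mismatch, stop
LCP = "pe" (length 2)

2


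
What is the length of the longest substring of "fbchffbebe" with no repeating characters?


Input: "fbchffbebe"
Sliding window (track last position of each char):
  Position 0 ('f'): window [0,0] length 1 -- new best
  Position 1 ('b'): window [0,1] length 2 -- new best
  Position 2 ('c'): window [0,2] length 3 -- new best
  Position 3 ('h'): window [0,3] length 4 -- new best
  Position 4 ('f'): repeat (last at 0), move window start to 1
  Position 4 ('f'): window [1,4] length 4
  Position 5 ('f'): repeat (last at 4), move window start to 5
  Position 5 ('f'): window [5,5] length 1
  Position 6 ('b'): window [5,6] length 2
  Position 7 ('e'): window [5,7] length 3
  Position 8 ('b'): repeat (last at 6), move window start to 7
  Position 8 ('b'): window [7,8] length 2
  Position 9 ('e'): repeat (last at 7), move window start to 8
  Position 9 ('e'): window [8,9] length 2
Longest substring with no repeats: "fbch" with length 4

4


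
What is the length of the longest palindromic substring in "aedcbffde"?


Input: "aedcbffde"
Checking substrings for palindromes:
  [5:7] "ff" (len 2) => palindrome
Longest palindromic substring: "ff" with length 2

2


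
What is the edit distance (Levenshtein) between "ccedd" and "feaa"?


Computing edit distance: "ccedd" -> "feaa"
DP table:
           f    e    a    a
      0    1    2    3    4
  c   1    1    2    3    4
  c   2    2    2    3    4
  e   3    3    2    3    4
  d   4    4    3    3    4
  d   5    5    4    4    4
Edit distance = dp[5][4] = 4

4


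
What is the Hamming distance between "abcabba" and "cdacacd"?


Comparing "abcabba" and "cdacacd" position by position:
  Position 0: 'a' vs 'c' => differ
  Position 1: 'b' vs 'd' => differ
  Position 2: 'c' vs 'a' => differ
  Position 3: 'a' vs 'c' => differ
  Position 4: 'b' vs 'a' => differ
  Position 5: 'b' vs 'c' => differ
  Position 6: 'a' vs 'd' => differ
Total differences (Hamming distance): 7

7


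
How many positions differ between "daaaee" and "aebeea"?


Comparing "daaaee" and "aebeea" position by position:
  Position 0: 'd' vs 'a' => DIFFER
  Position 1: 'a' vs 'e' => DIFFER
  Position 2: 'a' vs 'b' => DIFFER
  Position 3: 'a' vs 'e' => DIFFER
  Position 4: 'e' vs 'e' => same
  Position 5: 'e' vs 'a' => DIFFER
Positions that differ: 5

5


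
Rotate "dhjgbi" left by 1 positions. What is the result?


Input: "dhjgbi", rotate left by 1
First 1 characters: "d"
Remaining characters: "hjgbi"
Concatenate remaining + first: "hjgbi" + "d" = "hjgbid"

hjgbid
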